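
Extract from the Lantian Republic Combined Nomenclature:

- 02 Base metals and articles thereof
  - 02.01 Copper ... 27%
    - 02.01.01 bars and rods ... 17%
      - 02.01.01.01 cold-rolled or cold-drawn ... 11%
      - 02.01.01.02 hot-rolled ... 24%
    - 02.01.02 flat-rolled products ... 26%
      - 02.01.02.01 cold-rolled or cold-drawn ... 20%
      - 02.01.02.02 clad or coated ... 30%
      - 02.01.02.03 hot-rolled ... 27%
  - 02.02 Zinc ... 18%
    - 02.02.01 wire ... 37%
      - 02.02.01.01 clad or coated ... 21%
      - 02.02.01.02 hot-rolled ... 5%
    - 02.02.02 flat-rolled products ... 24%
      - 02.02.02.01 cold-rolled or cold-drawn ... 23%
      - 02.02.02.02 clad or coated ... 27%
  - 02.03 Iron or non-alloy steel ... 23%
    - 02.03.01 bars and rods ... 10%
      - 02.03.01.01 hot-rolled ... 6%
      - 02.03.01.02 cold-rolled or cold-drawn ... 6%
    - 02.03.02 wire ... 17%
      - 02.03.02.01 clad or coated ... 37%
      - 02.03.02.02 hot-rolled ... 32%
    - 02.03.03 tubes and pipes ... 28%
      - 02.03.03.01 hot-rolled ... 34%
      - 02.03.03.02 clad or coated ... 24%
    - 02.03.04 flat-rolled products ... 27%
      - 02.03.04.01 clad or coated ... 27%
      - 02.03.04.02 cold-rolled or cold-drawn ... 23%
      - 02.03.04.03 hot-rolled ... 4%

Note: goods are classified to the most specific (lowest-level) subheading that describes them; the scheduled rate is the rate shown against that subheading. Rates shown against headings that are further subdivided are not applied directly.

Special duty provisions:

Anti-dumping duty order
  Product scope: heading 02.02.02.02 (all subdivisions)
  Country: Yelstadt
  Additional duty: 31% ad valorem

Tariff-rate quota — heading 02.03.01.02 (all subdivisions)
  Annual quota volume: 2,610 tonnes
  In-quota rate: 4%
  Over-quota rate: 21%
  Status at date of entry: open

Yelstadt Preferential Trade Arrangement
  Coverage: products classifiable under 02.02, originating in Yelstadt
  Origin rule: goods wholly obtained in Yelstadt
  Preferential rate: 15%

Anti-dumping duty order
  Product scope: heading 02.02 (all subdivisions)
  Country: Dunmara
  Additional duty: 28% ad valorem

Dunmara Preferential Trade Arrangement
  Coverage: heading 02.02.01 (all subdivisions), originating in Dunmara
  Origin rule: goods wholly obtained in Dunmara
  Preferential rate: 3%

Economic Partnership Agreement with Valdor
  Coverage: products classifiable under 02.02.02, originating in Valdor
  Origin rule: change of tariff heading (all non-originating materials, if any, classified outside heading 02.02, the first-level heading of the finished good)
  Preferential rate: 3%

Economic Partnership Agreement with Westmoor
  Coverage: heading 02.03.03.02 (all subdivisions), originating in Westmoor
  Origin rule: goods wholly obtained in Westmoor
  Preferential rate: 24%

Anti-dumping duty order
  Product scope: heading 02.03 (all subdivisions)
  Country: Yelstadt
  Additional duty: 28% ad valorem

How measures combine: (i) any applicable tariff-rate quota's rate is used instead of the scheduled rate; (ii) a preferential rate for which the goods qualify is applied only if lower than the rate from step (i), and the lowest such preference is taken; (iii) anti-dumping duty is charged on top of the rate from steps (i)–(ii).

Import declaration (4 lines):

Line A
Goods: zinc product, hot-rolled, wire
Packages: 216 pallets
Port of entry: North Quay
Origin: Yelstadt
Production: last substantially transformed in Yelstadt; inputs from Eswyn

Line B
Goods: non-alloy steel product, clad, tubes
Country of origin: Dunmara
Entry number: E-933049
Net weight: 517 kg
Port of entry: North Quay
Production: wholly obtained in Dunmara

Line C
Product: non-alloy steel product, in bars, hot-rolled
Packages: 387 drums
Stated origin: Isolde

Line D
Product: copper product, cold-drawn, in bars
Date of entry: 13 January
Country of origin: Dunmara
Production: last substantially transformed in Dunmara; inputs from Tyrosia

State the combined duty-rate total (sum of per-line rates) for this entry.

Line A: zinc → 02.02; wire → 02.02.01; hot-rolled → 02.02.01.02. Scheduled 5%. Yelstadt agreement on 02.02: not wholly obtained. → 5%.
Line B: non-alloy steel → 02.03; tubes → 02.03.03; clad → 02.03.03.02. Scheduled 24%. Dunmara agreement on 02.02.01: 02.03.03.02 not covered. → 24%.
Line C: non-alloy steel → 02.03; in bars → 02.03.01; hot-rolled → 02.03.01.01. Scheduled 6%. No special measure applies. → 6%.
Line D: copper → 02.01; in bars → 02.01.01; cold-drawn → 02.01.01.01. Scheduled 11%. Dunmara agreement on 02.02.01: 02.01.01.01 not covered. → 11%.
Sum: 5% + 24% + 6% + 11% = 46%.

46%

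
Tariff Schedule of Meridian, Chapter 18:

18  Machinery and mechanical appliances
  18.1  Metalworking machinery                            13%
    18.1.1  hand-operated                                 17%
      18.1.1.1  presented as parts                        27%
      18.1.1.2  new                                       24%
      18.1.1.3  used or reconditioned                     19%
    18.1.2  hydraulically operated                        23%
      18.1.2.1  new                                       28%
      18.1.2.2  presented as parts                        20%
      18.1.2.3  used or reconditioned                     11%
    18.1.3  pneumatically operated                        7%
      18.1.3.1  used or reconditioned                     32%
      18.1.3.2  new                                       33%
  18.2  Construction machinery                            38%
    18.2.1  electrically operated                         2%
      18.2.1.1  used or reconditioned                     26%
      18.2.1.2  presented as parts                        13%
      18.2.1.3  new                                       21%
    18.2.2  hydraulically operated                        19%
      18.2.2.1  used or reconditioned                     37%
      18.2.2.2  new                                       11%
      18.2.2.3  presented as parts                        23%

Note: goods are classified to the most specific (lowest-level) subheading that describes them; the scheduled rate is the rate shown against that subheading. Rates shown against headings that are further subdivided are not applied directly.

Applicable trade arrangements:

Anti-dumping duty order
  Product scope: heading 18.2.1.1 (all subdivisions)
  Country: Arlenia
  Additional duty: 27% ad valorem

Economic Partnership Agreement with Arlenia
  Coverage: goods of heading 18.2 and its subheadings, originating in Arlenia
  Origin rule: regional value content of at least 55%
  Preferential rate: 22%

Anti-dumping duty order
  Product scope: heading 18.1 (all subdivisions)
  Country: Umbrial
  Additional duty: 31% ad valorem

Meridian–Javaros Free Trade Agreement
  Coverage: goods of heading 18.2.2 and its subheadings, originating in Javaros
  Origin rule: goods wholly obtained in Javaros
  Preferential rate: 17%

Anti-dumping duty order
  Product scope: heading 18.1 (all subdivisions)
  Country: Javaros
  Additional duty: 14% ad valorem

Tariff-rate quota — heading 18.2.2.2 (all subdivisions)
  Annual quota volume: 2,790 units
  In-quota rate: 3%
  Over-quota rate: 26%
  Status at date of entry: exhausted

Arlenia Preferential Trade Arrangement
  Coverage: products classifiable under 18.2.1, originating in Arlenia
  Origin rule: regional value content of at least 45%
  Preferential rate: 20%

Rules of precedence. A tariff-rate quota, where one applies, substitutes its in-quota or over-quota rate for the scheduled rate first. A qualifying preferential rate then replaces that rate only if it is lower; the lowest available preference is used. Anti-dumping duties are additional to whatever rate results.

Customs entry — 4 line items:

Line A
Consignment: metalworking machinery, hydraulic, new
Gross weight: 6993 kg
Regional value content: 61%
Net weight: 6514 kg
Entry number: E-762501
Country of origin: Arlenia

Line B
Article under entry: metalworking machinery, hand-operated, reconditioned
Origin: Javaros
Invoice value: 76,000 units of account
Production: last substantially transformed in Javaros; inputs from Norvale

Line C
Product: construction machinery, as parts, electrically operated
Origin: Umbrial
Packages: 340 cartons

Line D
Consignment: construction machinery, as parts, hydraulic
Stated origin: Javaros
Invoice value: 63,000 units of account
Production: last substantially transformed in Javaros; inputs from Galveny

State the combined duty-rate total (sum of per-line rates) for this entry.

Line A: metalworking → 18.1; hydraulic → 18.1.2; new → 18.1.2.1. Scheduled 28%. Arlenia agreement on 18.2: 18.1.2.1 not covered; Arlenia agreement on 18.2.1: 18.1.2.1 not covered. → 28%.
Line B: metalworking → 18.1; hand-operated → 18.1.1; reconditioned → 18.1.1.3. Scheduled 19%. Javaros agreement on 18.2.2: 18.1.1.3 not covered; anti-dumping (Javaros, 18.1): +14%; total 19% + 14% = 33%. → 33%.
Line C: construction → 18.2; electrically operated → 18.2.1; as parts → 18.2.1.2. Scheduled 13%. No special measure applies. → 13%.
Line D: construction → 18.2; hydraulic → 18.2.2; as parts → 18.2.2.3. Scheduled 23%. Javaros agreement on 18.2.2: not wholly obtained. → 23%.
Sum: 28% + 33% + 13% + 23% = 97%.

97%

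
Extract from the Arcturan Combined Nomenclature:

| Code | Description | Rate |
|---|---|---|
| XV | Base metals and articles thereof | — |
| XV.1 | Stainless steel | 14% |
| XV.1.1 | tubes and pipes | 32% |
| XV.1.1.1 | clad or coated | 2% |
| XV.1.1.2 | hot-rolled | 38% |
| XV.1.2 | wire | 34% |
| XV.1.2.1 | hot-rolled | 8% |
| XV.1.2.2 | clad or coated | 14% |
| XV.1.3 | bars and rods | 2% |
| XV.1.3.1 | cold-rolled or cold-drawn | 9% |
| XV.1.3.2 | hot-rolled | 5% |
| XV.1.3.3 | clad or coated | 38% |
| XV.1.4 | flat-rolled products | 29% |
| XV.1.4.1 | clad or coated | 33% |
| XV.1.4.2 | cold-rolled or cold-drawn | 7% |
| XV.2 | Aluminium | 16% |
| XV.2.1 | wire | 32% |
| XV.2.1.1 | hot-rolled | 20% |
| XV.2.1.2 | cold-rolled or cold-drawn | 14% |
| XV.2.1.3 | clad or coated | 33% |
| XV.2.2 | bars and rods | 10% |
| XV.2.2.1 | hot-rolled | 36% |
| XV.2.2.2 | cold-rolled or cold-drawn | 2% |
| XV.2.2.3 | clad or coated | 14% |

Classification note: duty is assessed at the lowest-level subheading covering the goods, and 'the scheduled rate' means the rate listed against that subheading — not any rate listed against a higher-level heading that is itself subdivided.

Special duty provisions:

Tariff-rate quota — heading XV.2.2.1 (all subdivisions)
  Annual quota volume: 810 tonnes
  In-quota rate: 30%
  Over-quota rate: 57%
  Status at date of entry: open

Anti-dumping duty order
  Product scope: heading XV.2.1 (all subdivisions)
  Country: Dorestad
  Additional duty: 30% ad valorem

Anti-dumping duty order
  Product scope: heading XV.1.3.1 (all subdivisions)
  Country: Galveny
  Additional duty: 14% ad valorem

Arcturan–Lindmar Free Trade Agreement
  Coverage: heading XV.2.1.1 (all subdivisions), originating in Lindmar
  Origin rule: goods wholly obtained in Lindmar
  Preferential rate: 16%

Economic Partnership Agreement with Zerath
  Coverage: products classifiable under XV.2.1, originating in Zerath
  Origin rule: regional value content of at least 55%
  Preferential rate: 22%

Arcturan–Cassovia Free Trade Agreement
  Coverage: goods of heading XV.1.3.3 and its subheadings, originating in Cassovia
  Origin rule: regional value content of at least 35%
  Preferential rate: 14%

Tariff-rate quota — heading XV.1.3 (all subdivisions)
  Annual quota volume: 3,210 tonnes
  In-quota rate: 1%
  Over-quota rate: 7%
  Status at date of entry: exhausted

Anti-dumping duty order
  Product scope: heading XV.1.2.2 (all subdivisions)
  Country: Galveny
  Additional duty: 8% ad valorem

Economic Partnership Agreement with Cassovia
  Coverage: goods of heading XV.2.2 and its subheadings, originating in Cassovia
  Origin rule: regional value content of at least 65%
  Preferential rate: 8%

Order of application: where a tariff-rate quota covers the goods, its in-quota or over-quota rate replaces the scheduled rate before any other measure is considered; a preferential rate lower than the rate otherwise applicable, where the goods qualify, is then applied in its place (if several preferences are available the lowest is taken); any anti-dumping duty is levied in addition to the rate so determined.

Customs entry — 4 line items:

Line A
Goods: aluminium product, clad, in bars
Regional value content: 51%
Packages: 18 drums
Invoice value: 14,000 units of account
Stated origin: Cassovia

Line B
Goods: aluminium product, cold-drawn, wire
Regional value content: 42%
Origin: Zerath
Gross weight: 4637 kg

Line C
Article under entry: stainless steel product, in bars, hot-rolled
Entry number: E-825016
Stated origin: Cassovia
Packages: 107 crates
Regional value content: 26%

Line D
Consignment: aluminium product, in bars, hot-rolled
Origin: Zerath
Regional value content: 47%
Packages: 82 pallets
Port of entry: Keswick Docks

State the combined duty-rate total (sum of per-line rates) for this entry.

Line A: aluminium → XV.2; in bars → XV.2.2; clad → XV.2.2.3. Scheduled 14%. Cassovia agreement on XV.1.3.3: XV.2.2.3 not covered; Cassovia agreement on XV.2.2: RVC < 65%. → 14%.
Line B: aluminium → XV.2; wire → XV.2.1; cold-drawn → XV.2.1.2. Scheduled 14%. Zerath agreement on XV.2.1: RVC < 55%. → 14%.
Line C: stainless steel → XV.1; in bars → XV.1.3; hot-rolled → XV.1.3.2. Scheduled 5%. quota on XV.1.3 exhausted → over-quota 7%; Cassovia agreement on XV.1.3.3: XV.1.3.2 not covered; Cassovia agreement on XV.2.2: XV.1.3.2 not covered. → 7%.
Line D: aluminium → XV.2; in bars → XV.2.2; hot-rolled → XV.2.2.1. Scheduled 36%. quota on XV.2.2.1 open → in-quota 30%; Zerath agreement on XV.2.1: XV.2.2.1 not covered. → 30%.
Sum: 14% + 14% + 7% + 30% = 65%.

65%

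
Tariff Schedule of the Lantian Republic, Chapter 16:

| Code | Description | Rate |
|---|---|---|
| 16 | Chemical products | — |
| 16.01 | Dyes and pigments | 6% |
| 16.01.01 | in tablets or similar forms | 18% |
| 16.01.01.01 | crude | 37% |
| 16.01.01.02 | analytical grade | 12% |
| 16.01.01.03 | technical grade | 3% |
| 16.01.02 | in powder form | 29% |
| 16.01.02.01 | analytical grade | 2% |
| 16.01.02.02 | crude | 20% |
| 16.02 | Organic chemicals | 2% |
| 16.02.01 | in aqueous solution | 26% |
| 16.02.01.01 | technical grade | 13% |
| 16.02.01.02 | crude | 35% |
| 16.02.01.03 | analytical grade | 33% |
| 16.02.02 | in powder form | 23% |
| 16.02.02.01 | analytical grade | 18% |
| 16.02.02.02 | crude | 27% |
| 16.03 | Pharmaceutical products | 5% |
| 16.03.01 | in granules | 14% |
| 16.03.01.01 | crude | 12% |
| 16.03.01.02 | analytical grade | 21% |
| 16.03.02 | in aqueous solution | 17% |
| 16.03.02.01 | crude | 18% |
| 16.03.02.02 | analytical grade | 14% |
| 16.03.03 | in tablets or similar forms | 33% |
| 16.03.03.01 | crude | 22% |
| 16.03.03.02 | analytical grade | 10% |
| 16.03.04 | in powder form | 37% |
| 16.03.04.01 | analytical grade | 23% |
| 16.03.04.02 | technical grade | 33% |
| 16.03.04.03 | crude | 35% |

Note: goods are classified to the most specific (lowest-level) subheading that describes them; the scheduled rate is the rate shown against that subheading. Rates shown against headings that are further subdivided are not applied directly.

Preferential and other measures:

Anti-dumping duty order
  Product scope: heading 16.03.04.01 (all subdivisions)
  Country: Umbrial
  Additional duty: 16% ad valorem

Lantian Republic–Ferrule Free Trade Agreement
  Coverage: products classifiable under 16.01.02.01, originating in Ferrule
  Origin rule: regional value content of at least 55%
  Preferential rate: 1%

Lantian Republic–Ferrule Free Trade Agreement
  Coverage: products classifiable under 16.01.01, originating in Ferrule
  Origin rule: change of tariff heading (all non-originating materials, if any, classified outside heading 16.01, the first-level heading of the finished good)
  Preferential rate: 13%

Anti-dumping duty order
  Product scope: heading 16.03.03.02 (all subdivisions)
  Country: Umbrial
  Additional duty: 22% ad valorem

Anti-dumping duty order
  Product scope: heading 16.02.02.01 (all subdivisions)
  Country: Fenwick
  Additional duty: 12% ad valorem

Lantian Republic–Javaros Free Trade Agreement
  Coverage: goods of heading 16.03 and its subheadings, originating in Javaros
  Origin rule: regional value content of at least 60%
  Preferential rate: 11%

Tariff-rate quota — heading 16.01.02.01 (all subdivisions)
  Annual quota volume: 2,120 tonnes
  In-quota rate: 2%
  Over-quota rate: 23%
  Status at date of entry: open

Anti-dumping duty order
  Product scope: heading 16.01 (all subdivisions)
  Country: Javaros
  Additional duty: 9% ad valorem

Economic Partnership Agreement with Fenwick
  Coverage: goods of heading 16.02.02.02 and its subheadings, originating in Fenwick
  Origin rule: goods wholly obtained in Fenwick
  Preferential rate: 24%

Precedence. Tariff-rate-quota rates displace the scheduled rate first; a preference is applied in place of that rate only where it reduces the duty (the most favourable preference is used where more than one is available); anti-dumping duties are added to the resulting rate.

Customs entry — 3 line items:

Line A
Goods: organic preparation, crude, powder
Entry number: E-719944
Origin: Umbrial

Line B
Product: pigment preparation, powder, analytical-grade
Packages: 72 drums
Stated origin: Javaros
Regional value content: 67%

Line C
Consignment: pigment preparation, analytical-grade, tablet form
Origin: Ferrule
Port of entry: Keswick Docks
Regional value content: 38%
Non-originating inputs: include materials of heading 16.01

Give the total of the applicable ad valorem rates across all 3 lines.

50%

Line A: organic → 16.02; powder → 16.02.02; crude → 16.02.02.02. Scheduled 27%. No special measure applies. → 27%.
Line B: pigment → 16.01; powder → 16.01.02; analytical-grade → 16.01.02.01. Scheduled 2%. quota on 16.01.02.01 open → in-quota 2%; Javaros agreement on 16.03: 16.01.02.01 not covered; anti-dumping (Javaros, 16.01): +9%; total 2% + 9% = 11%. → 11%.
Line C: pigment → 16.01; tablet form → 16.01.01; analytical-grade → 16.01.01.02. Scheduled 12%. Ferrule agreement on 16.01.02.01: 16.01.01.02 not covered; Ferrule agreement on 16.01.01: CTH not met. → 12%.
Sum: 27% + 11% + 12% = 50%.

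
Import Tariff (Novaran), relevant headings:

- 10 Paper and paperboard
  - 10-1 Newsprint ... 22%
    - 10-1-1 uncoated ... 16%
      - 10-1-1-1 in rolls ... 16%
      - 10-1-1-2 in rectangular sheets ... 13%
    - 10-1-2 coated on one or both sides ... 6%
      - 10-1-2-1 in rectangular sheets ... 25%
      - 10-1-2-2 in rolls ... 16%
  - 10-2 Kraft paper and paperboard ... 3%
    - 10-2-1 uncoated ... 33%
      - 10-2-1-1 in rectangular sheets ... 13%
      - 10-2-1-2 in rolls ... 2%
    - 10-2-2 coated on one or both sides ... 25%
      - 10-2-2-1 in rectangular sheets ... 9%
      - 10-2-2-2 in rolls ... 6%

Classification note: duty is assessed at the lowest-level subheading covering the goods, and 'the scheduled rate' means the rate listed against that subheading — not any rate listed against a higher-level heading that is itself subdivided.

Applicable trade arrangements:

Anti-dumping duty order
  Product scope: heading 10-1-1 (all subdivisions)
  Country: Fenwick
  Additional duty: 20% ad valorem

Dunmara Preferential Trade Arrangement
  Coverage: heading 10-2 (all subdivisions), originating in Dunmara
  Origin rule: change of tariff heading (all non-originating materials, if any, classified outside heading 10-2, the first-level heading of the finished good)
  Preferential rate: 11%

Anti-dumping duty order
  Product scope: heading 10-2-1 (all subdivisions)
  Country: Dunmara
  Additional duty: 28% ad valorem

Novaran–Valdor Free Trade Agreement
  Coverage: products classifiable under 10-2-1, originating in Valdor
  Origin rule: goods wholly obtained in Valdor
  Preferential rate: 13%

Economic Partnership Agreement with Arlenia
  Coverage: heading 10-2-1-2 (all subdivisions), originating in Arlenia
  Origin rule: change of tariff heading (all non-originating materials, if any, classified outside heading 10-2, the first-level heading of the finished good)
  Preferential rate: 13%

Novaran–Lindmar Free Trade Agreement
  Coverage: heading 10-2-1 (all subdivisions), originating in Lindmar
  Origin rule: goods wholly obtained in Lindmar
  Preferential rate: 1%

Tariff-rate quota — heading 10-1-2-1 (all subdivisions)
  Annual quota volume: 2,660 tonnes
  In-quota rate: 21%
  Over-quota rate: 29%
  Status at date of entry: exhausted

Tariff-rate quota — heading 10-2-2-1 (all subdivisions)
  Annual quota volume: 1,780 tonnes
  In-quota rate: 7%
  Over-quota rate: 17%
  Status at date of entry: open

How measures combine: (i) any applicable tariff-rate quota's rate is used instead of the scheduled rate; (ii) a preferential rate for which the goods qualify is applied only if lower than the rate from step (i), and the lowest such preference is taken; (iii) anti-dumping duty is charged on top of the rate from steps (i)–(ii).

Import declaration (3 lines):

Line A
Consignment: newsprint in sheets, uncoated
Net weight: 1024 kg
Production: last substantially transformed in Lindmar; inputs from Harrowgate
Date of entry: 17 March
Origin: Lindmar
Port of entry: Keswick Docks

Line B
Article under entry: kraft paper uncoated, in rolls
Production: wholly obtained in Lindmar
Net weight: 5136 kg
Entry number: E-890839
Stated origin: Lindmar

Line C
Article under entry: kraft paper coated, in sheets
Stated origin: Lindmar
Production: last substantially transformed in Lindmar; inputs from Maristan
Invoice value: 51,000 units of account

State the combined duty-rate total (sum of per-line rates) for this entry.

Line A: newsprint → 10-1; uncoated → 10-1-1; in sheets → 10-1-1-2. Scheduled 13%. Lindmar agreement on 10-2-1: 10-1-1-2 not covered. → 13%.
Line B: kraft paper → 10-2; uncoated → 10-2-1; in rolls → 10-2-1-2. Scheduled 2%. Lindmar agreement on 10-2-1: wholly obtained → 1% available; preferential 1%. → 1%.
Line C: kraft paper → 10-2; coated → 10-2-2; in sheets → 10-2-2-1. Scheduled 9%. quota on 10-2-2-1 open → in-quota 7%; Lindmar agreement on 10-2-1: 10-2-2-1 not covered. → 7%.
Sum: 13% + 1% + 7% = 21%.

21%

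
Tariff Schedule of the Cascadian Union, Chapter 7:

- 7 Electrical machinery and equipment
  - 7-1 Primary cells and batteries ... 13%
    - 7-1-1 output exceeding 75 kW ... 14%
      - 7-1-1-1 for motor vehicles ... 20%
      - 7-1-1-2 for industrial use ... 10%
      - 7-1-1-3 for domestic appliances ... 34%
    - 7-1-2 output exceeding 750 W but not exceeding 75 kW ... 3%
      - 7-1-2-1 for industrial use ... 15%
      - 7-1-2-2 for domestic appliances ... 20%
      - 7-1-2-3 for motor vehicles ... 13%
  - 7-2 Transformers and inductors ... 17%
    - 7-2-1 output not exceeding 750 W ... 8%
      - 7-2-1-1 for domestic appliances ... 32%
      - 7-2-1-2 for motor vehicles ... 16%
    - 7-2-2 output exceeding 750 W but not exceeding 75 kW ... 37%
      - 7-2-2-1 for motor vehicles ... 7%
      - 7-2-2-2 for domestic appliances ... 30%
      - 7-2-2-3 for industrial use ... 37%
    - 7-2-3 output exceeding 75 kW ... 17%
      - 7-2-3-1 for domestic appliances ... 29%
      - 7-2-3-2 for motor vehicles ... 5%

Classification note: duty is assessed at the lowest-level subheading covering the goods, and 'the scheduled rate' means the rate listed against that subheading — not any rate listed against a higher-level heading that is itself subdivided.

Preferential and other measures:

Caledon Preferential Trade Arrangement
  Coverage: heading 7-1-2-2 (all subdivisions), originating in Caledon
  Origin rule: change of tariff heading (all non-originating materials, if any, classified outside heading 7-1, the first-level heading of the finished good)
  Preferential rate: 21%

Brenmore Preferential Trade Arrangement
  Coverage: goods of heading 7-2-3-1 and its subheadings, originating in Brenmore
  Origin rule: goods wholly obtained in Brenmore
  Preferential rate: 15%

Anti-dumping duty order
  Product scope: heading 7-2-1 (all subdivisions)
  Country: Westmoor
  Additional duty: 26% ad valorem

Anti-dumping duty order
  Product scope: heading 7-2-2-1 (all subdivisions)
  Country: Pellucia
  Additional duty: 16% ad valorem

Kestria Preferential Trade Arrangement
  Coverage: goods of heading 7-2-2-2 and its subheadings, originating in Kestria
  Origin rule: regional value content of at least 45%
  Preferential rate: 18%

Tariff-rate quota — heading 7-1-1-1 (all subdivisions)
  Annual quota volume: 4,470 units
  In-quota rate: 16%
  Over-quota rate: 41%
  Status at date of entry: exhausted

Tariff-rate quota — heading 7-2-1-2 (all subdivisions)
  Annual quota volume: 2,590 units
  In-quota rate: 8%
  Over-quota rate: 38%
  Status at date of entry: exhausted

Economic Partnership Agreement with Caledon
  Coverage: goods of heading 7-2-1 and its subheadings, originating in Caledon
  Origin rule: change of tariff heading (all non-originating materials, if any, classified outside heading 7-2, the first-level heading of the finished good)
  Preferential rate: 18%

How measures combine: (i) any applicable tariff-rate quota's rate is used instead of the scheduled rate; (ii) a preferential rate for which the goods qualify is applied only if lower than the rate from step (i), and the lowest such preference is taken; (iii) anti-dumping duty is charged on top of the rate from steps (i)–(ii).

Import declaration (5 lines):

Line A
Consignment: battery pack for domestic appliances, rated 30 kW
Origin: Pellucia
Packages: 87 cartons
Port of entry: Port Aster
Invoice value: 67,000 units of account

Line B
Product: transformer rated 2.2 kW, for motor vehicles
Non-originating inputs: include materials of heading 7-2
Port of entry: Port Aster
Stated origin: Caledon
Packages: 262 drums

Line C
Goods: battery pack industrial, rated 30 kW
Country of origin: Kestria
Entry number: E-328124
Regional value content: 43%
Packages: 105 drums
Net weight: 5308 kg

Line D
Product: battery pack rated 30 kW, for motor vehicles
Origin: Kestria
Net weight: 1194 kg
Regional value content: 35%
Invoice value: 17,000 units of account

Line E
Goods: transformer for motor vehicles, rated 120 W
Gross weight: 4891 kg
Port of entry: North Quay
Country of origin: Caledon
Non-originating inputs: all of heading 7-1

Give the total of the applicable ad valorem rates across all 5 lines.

Line A: battery pack → 7-1; rated 30 kW → 7-1-2; for domestic appliances → 7-1-2-2. Scheduled 20%. No special measure applies. → 20%.
Line B: transformer → 7-2; rated 2.2 kW → 7-2-2; for motor vehicles → 7-2-2-1. Scheduled 7%. Caledon agreement on 7-1-2-2: 7-2-2-1 not covered; Caledon agreement on 7-2-1: 7-2-2-1 not covered. → 7%.
Line C: battery pack → 7-1; rated 30 kW → 7-1-2; industrial → 7-1-2-1. Scheduled 15%. Kestria agreement on 7-2-2-2: 7-1-2-1 not covered. → 15%.
Line D: battery pack → 7-1; rated 30 kW → 7-1-2; for motor vehicles → 7-1-2-3. Scheduled 13%. Kestria agreement on 7-2-2-2: 7-1-2-3 not covered. → 13%.
Line E: transformer → 7-2; rated 120 W → 7-2-1; for motor vehicles → 7-2-1-2. Scheduled 16%. quota on 7-2-1-2 exhausted → over-quota 38%; Caledon agreement on 7-1-2-2: 7-2-1-2 not covered; Caledon agreement on 7-2-1: CTH met → 18% available; preferential 18%. → 18%.
Sum: 20% + 7% + 15% + 13% + 18% = 73%.

73%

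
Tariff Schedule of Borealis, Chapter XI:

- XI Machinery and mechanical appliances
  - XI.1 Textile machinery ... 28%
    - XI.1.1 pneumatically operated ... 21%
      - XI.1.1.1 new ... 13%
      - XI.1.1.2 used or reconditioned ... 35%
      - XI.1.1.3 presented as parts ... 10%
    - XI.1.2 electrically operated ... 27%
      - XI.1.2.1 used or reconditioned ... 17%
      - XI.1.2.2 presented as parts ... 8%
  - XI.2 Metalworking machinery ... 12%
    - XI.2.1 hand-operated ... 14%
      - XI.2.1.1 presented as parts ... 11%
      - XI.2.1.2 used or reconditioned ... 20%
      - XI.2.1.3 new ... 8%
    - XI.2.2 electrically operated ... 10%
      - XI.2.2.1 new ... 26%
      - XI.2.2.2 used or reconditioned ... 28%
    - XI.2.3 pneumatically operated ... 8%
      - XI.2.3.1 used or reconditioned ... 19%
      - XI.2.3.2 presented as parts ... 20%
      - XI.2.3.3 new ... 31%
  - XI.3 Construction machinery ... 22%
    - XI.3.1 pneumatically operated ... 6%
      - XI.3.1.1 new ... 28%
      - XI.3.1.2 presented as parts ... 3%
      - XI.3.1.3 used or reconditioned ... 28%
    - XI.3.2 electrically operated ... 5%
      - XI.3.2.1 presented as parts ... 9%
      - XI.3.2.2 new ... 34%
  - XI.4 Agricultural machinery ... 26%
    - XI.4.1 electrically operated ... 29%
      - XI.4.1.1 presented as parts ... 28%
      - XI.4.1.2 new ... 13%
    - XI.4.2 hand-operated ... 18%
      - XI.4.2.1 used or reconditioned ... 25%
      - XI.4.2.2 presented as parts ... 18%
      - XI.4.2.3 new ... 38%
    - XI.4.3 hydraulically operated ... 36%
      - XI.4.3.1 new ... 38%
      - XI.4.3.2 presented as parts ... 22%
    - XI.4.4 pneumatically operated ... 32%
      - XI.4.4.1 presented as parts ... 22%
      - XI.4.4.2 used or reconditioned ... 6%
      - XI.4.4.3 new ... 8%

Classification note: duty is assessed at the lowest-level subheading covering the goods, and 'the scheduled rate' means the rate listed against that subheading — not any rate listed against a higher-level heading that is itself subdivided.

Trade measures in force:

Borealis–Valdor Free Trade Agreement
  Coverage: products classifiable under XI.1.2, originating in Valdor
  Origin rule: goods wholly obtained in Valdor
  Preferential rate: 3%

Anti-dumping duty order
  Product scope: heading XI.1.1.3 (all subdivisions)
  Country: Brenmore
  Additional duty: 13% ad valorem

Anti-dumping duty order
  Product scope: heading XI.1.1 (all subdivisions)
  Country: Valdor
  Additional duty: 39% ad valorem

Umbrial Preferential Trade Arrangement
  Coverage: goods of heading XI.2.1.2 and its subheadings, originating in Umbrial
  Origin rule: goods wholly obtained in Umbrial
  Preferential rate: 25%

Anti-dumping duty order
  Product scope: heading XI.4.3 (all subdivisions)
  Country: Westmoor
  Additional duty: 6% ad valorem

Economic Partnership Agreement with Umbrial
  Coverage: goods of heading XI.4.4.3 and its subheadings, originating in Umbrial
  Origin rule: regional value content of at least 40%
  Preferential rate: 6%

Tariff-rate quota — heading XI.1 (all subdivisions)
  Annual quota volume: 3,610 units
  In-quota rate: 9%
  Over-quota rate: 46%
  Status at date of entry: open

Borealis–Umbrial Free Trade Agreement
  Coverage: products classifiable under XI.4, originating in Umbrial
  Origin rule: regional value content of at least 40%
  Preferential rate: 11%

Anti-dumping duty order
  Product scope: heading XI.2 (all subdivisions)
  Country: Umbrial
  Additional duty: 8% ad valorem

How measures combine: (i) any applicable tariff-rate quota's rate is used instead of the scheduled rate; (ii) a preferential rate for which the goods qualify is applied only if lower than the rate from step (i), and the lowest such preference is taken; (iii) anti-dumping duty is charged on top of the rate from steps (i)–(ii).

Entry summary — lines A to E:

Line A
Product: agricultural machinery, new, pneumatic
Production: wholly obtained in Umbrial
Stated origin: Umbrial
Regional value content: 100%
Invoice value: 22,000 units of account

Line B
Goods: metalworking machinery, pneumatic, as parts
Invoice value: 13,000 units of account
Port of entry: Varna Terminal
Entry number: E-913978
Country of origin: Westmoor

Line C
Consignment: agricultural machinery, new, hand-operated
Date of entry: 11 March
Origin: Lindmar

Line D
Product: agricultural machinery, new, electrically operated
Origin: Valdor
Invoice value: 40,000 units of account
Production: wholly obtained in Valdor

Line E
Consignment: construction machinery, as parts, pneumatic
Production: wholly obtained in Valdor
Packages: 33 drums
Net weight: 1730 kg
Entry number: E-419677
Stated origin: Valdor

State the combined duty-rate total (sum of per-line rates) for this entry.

Line A: agricultural → XI.4; pneumatic → XI.4.4; new → XI.4.4.3. Scheduled 8%. Umbrial agreement on XI.2.1.2: XI.4.4.3 not covered; Umbrial agreement on XI.4.4.3: RVC ≥ 40% → 6% available; Umbrial agreement on XI.4: RVC ≥ 40% → 11% available; preferential 6%. → 6%.
Line B: metalworking → XI.2; pneumatic → XI.2.3; as parts → XI.2.3.2. Scheduled 20%. No special measure applies. → 20%.
Line C: agricultural → XI.4; hand-operated → XI.4.2; new → XI.4.2.3. Scheduled 38%. No special measure applies. → 38%.
Line D: agricultural → XI.4; electrically operated → XI.4.1; new → XI.4.1.2. Scheduled 13%. Valdor agreement on XI.1.2: XI.4.1.2 not covered. → 13%.
Line E: construction → XI.3; pneumatic → XI.3.1; as parts → XI.3.1.2. Scheduled 3%. Valdor agreement on XI.1.2: XI.3.1.2 not covered. → 3%.
Sum: 6% + 20% + 38% + 13% + 3% = 80%.

80%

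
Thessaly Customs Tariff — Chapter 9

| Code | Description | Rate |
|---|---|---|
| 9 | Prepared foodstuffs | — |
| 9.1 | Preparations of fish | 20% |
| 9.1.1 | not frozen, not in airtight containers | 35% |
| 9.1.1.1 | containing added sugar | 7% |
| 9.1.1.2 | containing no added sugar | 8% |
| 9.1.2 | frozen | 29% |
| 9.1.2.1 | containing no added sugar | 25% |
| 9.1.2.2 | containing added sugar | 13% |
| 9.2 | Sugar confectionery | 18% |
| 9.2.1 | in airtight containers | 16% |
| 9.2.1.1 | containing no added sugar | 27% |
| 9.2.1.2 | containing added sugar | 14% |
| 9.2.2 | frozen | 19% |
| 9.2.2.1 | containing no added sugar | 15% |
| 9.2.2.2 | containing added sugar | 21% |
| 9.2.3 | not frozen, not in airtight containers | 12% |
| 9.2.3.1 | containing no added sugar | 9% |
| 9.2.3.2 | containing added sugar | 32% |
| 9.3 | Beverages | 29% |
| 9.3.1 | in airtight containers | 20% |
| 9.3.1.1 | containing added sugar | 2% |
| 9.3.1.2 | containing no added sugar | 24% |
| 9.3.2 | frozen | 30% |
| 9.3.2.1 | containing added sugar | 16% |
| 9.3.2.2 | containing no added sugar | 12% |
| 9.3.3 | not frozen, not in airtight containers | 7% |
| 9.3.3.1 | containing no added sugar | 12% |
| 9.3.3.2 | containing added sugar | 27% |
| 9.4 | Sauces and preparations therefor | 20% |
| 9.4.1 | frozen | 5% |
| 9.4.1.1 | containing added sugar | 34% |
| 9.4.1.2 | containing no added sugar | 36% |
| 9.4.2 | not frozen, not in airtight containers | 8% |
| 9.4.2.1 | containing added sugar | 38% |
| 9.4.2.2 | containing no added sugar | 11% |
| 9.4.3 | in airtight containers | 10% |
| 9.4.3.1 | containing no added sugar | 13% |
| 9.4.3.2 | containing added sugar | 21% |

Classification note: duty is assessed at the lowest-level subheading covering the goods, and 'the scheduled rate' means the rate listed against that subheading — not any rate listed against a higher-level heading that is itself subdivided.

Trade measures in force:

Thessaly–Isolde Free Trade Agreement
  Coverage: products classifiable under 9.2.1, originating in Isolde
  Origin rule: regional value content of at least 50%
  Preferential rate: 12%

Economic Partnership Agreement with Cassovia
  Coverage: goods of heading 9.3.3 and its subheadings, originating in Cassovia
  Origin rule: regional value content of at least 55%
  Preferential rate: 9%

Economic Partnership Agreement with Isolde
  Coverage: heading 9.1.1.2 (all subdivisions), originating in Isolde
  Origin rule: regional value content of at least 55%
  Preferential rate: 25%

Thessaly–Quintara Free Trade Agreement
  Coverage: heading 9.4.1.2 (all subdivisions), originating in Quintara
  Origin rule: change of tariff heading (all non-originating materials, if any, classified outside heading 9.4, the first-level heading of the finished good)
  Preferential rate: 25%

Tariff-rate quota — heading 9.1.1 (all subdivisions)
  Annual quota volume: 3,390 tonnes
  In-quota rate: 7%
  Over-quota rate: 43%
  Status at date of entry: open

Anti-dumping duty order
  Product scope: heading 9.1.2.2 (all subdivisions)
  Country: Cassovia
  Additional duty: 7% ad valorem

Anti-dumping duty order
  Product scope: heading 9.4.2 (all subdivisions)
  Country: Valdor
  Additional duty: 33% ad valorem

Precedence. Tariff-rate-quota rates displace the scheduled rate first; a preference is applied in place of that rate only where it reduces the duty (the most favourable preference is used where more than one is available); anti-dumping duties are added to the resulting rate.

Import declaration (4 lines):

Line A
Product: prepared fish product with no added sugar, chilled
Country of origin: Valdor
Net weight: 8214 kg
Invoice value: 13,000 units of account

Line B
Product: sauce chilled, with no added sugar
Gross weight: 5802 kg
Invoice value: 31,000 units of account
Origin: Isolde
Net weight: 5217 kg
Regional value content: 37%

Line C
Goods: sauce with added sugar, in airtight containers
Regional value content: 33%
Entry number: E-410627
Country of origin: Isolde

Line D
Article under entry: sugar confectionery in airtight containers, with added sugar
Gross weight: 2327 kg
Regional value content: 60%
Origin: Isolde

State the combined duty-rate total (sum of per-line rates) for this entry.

51%

Line A: prepared fish product → 9.1; chilled → 9.1.1; with no added sugar → 9.1.1.2. Scheduled 8%. quota on 9.1.1 open → in-quota 7%. → 7%.
Line B: sauce → 9.4; chilled → 9.4.2; with no added sugar → 9.4.2.2. Scheduled 11%. Isolde agreement on 9.2.1: 9.4.2.2 not covered; Isolde agreement on 9.1.1.2: 9.4.2.2 not covered. → 11%.
Line C: sauce → 9.4; in airtight containers → 9.4.3; with added sugar → 9.4.3.2. Scheduled 21%. Isolde agreement on 9.2.1: 9.4.3.2 not covered; Isolde agreement on 9.1.1.2: 9.4.3.2 not covered. → 21%.
Line D: sugar confectionery → 9.2; in airtight containers → 9.2.1; with added sugar → 9.2.1.2. Scheduled 14%. Isolde agreement on 9.2.1: RVC ≥ 50% → 12% available; Isolde agreement on 9.1.1.2: 9.2.1.2 not covered; preferential 12%. → 12%.
Sum: 7% + 11% + 21% + 12% = 51%.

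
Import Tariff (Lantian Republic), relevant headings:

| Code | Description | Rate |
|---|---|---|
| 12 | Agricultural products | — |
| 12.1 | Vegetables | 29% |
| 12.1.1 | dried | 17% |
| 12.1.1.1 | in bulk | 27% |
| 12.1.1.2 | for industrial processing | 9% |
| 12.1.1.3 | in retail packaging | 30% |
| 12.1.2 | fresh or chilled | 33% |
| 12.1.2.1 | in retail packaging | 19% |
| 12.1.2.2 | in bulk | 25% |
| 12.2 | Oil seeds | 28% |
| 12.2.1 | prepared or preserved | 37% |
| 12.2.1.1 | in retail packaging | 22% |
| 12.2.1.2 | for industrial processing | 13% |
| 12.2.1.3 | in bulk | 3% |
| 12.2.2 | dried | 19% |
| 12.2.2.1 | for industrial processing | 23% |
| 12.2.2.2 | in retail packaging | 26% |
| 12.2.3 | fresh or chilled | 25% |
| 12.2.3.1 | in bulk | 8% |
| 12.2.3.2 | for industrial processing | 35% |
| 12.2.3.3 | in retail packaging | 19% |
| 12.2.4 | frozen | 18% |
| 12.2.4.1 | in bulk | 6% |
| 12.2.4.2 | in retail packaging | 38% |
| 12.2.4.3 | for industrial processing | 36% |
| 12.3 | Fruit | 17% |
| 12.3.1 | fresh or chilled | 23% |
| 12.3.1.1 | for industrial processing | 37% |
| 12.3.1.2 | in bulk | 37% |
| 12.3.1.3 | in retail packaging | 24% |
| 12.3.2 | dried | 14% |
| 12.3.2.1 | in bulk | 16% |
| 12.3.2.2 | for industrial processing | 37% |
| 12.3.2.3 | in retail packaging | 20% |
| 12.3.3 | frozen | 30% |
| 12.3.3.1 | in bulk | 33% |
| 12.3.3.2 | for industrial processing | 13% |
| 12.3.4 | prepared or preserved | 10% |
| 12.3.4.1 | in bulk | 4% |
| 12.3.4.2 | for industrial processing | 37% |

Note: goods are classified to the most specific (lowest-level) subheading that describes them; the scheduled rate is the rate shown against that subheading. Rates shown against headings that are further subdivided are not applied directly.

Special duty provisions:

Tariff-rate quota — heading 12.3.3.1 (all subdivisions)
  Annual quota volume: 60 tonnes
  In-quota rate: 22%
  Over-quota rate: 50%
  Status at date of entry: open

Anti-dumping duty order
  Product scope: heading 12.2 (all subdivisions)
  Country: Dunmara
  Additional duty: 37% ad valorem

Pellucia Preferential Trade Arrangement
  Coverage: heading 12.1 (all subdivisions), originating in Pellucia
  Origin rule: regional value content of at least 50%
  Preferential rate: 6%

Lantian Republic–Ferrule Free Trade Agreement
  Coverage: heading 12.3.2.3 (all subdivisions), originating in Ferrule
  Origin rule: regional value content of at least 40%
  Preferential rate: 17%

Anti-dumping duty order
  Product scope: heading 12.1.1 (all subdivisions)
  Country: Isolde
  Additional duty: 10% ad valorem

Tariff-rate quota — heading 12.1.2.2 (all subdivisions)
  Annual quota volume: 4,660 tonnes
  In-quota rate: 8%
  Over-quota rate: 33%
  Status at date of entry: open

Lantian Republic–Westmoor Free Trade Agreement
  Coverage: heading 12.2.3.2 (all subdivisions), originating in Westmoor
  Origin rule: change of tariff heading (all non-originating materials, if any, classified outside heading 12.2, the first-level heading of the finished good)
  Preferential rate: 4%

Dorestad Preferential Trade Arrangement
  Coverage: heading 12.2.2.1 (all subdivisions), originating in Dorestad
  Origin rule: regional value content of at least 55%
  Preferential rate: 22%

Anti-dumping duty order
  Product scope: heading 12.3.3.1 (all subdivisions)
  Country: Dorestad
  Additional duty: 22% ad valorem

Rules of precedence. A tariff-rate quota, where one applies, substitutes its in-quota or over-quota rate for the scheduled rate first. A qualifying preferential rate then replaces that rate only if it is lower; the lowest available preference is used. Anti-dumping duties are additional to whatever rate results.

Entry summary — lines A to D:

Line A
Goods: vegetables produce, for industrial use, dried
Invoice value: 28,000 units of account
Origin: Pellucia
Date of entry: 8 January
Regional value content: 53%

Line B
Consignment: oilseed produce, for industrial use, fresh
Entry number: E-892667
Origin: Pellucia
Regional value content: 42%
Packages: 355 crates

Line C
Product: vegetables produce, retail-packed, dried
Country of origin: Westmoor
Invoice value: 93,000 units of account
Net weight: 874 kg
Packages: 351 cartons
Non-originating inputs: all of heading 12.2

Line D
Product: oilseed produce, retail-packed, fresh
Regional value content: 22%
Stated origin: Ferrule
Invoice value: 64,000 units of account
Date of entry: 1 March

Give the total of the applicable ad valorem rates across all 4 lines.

90%

Line A: vegetables → 12.1; dried → 12.1.1; for industrial use → 12.1.1.2. Scheduled 9%. Pellucia agreement on 12.1: RVC ≥ 50% → 6% available; preferential 6%. → 6%.
Line B: oilseed → 12.2; fresh → 12.2.3; for industrial use → 12.2.3.2. Scheduled 35%. Pellucia agreement on 12.1: 12.2.3.2 not covered. → 35%.
Line C: vegetables → 12.1; dried → 12.1.1; retail-packed → 12.1.1.3. Scheduled 30%. Westmoor agreement on 12.2.3.2: 12.1.1.3 not covered. → 30%.
Line D: oilseed → 12.2; fresh → 12.2.3; retail-packed → 12.2.3.3. Scheduled 19%. Ferrule agreement on 12.3.2.3: 12.2.3.3 not covered. → 19%.
Sum: 6% + 35% + 30% + 19% = 90%.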